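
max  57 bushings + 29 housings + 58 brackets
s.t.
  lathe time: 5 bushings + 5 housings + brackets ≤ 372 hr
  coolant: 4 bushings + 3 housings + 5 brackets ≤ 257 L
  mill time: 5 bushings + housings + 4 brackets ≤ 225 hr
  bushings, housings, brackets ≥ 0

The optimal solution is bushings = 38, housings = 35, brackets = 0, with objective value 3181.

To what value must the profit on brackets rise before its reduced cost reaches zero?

Binding: coolant and mill time. Non-binding: lathe time (7 unused).
By complementary slackness, y = 0 for the non-binding constraint.
The binding rows give the dual system: 4·y_coolant + 5·y_mill time = 57 and 3·y_coolant + 1·y_mill time = 29.
Solving: y_coolant = 8, y_mill time = 5.
brackets enters the basis when its profit ≥ yᵀa₃ = 8·5 + 5·4 = 60.

60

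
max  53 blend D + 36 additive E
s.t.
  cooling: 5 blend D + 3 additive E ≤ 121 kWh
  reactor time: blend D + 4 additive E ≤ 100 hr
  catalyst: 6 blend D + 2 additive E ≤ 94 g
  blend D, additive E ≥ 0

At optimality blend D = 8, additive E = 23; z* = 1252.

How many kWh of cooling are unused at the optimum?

12

cooling used = 5·8 + 3·23 = 109; slack = 121 − 109 = 12.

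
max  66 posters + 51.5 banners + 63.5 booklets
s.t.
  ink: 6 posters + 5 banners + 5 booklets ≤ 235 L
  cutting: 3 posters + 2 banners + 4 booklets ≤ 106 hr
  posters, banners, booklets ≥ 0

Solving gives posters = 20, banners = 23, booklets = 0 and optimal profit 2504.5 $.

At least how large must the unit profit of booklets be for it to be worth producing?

65.5

Check each constraint at x*: ink 235/235 (tight); cutting 106/106 (tight).
From A_Bᵀ y = c: 6·y_ink + 3·y_cutting = 66; 5·y_ink + 2·y_cutting = 51.5.
This yields shadow prices y_ink = 7.5, y_cutting = 7.
booklets enters the basis when its profit ≥ yᵀa₃ = 7.5·5 + 7·4 = 65.5.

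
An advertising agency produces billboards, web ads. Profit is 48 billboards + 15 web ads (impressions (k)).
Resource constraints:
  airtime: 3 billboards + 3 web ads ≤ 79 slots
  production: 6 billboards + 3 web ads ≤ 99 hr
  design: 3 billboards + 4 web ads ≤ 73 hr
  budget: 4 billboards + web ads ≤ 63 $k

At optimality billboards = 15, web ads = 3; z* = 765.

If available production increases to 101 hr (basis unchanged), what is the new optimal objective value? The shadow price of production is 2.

769

Δb = 2, so new z* = 765 + (2)·(2) = 765 + 4 = 769.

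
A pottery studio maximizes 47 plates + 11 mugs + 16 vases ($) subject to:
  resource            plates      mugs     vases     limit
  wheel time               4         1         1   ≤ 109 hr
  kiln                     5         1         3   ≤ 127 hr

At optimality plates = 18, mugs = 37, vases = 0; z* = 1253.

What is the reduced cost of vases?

-1

Both wheel time and kiln are binding at x*.
Dual feasibility on the basic columns requires 4·y_wheel time + 5·y_kiln = 47, 1·y_wheel time + 1·y_kiln = 11.
Solving: y_wheel time = 8, y_kiln = 3.
Reduced cost of vases: c₃ − yᵀa₃ = 16 − (8·1 + 3·3) = 16 − 17 = -1.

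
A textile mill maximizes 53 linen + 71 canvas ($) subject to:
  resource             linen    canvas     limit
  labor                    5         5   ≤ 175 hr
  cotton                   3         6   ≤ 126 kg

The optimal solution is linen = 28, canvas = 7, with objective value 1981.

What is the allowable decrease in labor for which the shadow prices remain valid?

70

Binding constraints: labor, cotton. The basis is B = [[5,5],[3,6]] with det 15.
Per unit decrease in labor, x* moves by d = (-0.4, 0.2).
The basis stays optimal until linen reaches 0; allowable decrease = 70 hr.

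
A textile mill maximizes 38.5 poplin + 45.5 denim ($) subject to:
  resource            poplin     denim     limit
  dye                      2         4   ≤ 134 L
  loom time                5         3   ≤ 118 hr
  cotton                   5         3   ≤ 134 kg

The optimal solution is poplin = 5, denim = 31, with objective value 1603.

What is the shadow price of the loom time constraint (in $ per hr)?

At the optimum: dye uses 134 of 134 (binding); loom time uses 118 of 118 (binding); cotton uses 118 of 134 (slack = 16).
Slack constraints have shadow price 0 (complementary slackness).
The binding rows give the dual system: 2·y_dye + 5·y_loom time = 38.5 and 4·y_dye + 3·y_loom time = 45.5.
This yields shadow prices y_dye = 8, y_loom time = 4.5.
Shadow price of loom time = 4.5.

4.5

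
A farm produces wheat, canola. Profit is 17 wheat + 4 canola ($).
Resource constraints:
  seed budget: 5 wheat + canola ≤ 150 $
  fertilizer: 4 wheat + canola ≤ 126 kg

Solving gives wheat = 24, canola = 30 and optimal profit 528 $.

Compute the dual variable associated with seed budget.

1

Both seed budget and fertilizer are binding at x*.
From A_Bᵀ y = c: 5·y_seed budget + 4·y_fertilizer = 17; 1·y_seed budget + 1·y_fertilizer = 4.
→ y_seed budget = 1 and y_fertilizer = 3.
Shadow price of seed budget = 1.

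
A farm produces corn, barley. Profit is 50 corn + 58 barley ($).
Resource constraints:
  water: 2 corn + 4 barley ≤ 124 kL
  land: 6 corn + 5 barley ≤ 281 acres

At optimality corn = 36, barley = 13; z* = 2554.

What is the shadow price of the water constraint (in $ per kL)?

At the optimum: water uses 124 of 124 (binding); land uses 281 of 281 (binding).
The binding rows give the dual system: 2·y_water + 6·y_land = 50 and 4·y_water + 5·y_land = 58.
This yields shadow prices y_water = 7, y_land = 6.
Shadow price of water = 7.

7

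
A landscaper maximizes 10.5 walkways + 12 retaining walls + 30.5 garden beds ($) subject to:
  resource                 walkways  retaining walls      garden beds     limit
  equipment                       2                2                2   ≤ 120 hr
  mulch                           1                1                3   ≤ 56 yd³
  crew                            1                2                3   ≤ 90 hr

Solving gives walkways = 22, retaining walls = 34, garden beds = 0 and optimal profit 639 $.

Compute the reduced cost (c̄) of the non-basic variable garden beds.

-1

At the optimum: equipment uses 112 of 120 (slack = 8); mulch uses 56 of 56 (binding); crew uses 90 of 90 (binding).
By complementary slackness, y = 0 for the non-binding constraint.
From A_Bᵀ y = c: 1·y_mulch + 1·y_crew = 10.5; 1·y_mulch + 2·y_crew = 12.
This yields shadow prices y_mulch = 9, y_crew = 1.5.
Reduced cost of garden beds: c₃ − yᵀa₃ = 30.5 − (9·3 + 1.5·3) = 30.5 − 31.5 = -1.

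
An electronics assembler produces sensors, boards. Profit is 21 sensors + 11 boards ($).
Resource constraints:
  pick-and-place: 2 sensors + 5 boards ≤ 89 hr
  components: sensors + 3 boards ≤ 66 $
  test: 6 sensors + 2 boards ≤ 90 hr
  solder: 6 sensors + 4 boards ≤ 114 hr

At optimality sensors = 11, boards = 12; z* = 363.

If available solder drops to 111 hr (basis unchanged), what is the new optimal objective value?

Check each constraint at x*: pick-and-place 82/89 (slack 7); components 47/66 (slack 19); test 90/90 (tight); solder 114/114 (tight).
Since pick-and-place, components are not tight, their duals are 0.
From A_Bᵀ y = c: 6·y_test + 6·y_solder = 21; 2·y_test + 4·y_solder = 11.
This yields shadow prices y_test = 1.5, y_solder = 2.
Δz = y_solder·Δb = 2 × (-3) = -6, so new z* = 363 − 6 = 357.

357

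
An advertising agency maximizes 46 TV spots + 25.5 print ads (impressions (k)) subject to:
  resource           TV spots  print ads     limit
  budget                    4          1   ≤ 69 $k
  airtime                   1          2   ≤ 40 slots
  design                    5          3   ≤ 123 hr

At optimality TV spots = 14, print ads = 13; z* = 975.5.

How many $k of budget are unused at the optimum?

0

budget used = 4·14 + 1·13 = 69; slack = 69 − 69 = 0.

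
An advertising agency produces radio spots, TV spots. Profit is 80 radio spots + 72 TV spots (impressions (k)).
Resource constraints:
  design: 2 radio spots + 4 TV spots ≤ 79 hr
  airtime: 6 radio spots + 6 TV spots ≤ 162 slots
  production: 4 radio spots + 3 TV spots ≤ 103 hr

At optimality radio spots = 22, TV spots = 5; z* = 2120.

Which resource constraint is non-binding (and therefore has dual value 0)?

design

design: 64/79 (slack 15)
airtime: 162/162 (binding)
production: 103/103 (binding)
By complementary slackness, a constraint with positive slack has shadow price 0 → design.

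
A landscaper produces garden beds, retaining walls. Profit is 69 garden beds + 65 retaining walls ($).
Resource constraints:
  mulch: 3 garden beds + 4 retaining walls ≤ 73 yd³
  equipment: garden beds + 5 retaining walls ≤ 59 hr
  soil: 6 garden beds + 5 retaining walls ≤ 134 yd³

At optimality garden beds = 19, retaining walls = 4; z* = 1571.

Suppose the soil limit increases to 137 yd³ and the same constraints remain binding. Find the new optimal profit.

Check each constraint at x*: mulch 73/73 (tight); equipment 39/59 (slack 20); soil 134/134 (tight).
Since equipment is not tight, its dual is 0.
Dual feasibility on the basic columns requires 3·y_mulch + 6·y_soil = 69, 4·y_mulch + 5·y_soil = 65.
This yields shadow prices y_mulch = 5, y_soil = 9.
Δz = y_soil·Δb = 9 × (3) = 27, so new z* = 1571 + 27 = 1598.

1598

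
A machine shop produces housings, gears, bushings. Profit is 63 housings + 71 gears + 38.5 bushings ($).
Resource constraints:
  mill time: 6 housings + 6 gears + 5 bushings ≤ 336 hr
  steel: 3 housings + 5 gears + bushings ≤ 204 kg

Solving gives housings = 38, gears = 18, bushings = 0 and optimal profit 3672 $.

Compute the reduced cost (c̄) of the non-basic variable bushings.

Check each constraint at x*: mill time 336/336 (tight); steel 204/204 (tight).
The binding rows give the dual system: 6·y_mill time + 3·y_steel = 63 and 6·y_mill time + 5·y_steel = 71.
→ y_mill time = 8.5 and y_steel = 4.
Reduced cost of bushings: c₃ − yᵀa₃ = 38.5 − (8.5·5 + 4·1) = 38.5 − 46.5 = -8.

-8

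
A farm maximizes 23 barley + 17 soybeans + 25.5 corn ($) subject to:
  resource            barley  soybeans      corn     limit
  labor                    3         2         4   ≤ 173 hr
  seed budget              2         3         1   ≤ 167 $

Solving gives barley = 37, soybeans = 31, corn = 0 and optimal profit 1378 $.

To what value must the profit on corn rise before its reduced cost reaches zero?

29

Check each constraint at x*: labor 173/173 (tight); seed budget 167/167 (tight).
Dual feasibility on the basic columns requires 3·y_labor + 2·y_seed budget = 23, 2·y_labor + 3·y_seed budget = 17.
Solving: y_labor = 7, y_seed budget = 1.
corn enters the basis when its profit ≥ yᵀa₃ = 7·4 + 1·1 = 29.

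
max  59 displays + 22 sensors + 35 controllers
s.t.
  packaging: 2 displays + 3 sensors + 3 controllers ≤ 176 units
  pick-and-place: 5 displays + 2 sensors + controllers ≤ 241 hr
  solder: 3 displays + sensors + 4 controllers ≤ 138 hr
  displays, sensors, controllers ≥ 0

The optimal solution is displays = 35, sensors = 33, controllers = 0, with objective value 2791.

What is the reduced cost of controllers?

-4

Check each constraint at x*: packaging 169/176 (slack 7); pick-and-place 241/241 (tight); solder 138/138 (tight).
Slack constraints have shadow price 0 (complementary slackness).
The binding rows give the dual system: 5·y_pick-and-place + 3·y_solder = 59 and 2·y_pick-and-place + 1·y_solder = 22.
→ y_pick-and-place = 7 and y_solder = 8.
Reduced cost of controllers: c₃ − yᵀa₃ = 35 − (7·1 + 8·4) = 35 − 39 = -4.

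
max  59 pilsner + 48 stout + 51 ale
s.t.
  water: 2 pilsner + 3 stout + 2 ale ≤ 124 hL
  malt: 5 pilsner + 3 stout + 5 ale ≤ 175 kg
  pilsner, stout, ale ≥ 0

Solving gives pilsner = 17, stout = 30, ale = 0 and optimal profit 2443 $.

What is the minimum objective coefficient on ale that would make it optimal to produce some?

59

Both water and malt are binding at x*.
From A_Bᵀ y = c: 2·y_water + 5·y_malt = 59; 3·y_water + 3·y_malt = 48.
This yields shadow prices y_water = 7, y_malt = 9.
ale enters the basis when its profit ≥ yᵀa₃ = 7·2 + 9·5 = 59.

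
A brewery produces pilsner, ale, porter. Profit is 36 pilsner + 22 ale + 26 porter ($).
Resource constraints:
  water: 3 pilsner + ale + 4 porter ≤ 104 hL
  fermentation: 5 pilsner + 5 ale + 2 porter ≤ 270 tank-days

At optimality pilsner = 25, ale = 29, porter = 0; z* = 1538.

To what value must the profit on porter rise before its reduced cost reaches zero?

At the optimum: water uses 104 of 104 (binding); fermentation uses 270 of 270 (binding).
From A_Bᵀ y = c: 3·y_water + 5·y_fermentation = 36; 1·y_water + 5·y_fermentation = 22.
→ y_water = 7 and y_fermentation = 3.
porter enters the basis when its profit ≥ yᵀa₃ = 7·4 + 3·2 = 34.

34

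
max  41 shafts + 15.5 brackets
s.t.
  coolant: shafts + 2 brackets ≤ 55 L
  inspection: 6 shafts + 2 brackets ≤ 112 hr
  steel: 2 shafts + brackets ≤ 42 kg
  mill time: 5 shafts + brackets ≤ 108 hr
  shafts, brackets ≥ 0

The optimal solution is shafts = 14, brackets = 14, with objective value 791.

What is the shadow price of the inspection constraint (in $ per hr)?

5

At the optimum: coolant uses 42 of 55 (slack = 13); inspection uses 112 of 112 (binding); steel uses 42 of 42 (binding); mill time uses 84 of 108 (slack = 24).
By complementary slackness, y = 0 for the non-binding constraints.
From A_Bᵀ y = c: 6·y_inspection + 2·y_steel = 41; 2·y_inspection + 1·y_steel = 15.5.
This yields shadow prices y_inspection = 5, y_steel = 5.5.
Shadow price of inspection = 5.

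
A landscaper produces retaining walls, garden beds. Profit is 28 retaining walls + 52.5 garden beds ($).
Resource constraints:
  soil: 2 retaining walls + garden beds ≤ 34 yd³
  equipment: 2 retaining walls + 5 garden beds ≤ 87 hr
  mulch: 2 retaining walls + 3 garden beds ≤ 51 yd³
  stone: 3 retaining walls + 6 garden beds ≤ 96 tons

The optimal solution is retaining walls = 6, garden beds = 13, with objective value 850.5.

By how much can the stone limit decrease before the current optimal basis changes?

Binding constraints: mulch, stone. The basis is B = [[2,3],[3,6]] with det 3.
Per unit decrease in stone, x* moves by d = (1, -0.6667).
The basis stays optimal until soil becomes binding; allowable decrease = 6.75 tons.

6.75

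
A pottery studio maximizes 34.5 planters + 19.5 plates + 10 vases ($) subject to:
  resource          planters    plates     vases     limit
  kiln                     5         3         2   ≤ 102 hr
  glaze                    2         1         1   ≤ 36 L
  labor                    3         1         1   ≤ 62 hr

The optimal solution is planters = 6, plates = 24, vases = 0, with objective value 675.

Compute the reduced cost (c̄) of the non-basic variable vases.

At the optimum: kiln uses 102 of 102 (binding); glaze uses 36 of 36 (binding); labor uses 42 of 62 (slack = 20).
Slack constraints have shadow price 0 (complementary slackness).
Dual feasibility on the basic columns requires 5·y_kiln + 2·y_glaze = 34.5, 3·y_kiln + 1·y_glaze = 19.5.
Solving: y_kiln = 4.5, y_glaze = 6.
Reduced cost of vases: c₃ − yᵀa₃ = 10 − (4.5·2 + 6·1) = 10 − 15 = -5.

-5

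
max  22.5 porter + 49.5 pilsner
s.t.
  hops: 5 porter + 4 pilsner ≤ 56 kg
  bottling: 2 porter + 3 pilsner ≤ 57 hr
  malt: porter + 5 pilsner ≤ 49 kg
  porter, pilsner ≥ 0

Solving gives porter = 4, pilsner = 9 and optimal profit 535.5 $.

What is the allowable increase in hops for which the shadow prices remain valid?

66

Binding constraints: hops, malt. The basis is B = [[5,4],[1,5]] with det 21.
Per unit increase in hops, x* moves by d = (0.2381, -0.0476).
The basis stays optimal until bottling becomes binding; allowable increase = 66 kg.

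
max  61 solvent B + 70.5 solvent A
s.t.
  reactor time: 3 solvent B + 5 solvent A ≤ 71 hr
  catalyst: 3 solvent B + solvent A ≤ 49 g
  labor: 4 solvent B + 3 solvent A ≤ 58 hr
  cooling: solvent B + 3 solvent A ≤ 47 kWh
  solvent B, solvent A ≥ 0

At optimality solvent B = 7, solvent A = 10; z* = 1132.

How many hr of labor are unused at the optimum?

labor used = 4·7 + 3·10 = 58; slack = 58 − 58 = 0.

0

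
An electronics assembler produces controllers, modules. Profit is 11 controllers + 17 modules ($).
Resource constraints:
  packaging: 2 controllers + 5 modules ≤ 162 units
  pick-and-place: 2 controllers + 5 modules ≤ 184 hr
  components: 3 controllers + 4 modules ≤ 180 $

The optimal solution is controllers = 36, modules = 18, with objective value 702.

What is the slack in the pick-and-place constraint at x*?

pick-and-place used = 2·36 + 5·18 = 162; slack = 184 − 162 = 22.

22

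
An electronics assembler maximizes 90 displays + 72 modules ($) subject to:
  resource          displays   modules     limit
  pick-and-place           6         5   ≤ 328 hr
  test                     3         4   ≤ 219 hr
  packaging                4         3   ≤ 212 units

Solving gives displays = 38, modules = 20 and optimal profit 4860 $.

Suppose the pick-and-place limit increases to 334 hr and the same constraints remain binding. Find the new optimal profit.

Binding: pick-and-place and packaging. Non-binding: test (25 unused).
Since test is not tight, its dual is 0.
Dual feasibility on the basic columns requires 6·y_pick-and-place + 4·y_packaging = 90, 5·y_pick-and-place + 3·y_packaging = 72.
→ y_pick-and-place = 9 and y_packaging = 9.
Δz = y_pick-and-place·Δb = 9 × (6) = 54, so new z* = 4860 + 54 = 4914.

4914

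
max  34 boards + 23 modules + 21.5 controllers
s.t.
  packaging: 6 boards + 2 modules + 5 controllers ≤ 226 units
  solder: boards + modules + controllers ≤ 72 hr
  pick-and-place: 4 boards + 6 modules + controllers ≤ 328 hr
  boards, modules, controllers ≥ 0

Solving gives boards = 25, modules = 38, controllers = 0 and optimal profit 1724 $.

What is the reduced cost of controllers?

Binding: packaging and pick-and-place. Non-binding: solder (9 unused).
Since solder is not tight, its dual is 0.
The binding rows give the dual system: 6·y_packaging + 4·y_pick-and-place = 34 and 2·y_packaging + 6·y_pick-and-place = 23.
→ y_packaging = 4 and y_pick-and-place = 2.5.
Reduced cost of controllers: c₃ − yᵀa₃ = 21.5 − (4·5 + 2.5·1) = 21.5 − 22.5 = -1.

-1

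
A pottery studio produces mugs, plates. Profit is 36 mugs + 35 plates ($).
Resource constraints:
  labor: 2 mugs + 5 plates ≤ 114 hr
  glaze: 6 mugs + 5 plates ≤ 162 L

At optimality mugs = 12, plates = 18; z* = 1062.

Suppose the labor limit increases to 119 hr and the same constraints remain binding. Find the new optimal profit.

Both labor and glaze are binding at x*.
From A_Bᵀ y = c: 2·y_labor + 6·y_glaze = 36; 5·y_labor + 5·y_glaze = 35.
This yields shadow prices y_labor = 1.5, y_glaze = 5.5.
Δz = y_labor·Δb = 1.5 × (5) = 7.5, so new z* = 1062 + 7.5 = 1069.5.

1069.5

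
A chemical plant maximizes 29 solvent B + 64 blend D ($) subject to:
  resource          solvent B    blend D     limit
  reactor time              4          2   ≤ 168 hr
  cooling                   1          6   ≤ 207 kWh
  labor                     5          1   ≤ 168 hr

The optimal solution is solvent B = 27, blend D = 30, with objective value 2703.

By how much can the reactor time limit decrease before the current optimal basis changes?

99

Binding constraints: reactor time, cooling. The basis is B = [[4,2],[1,6]] with det 22.
Per unit decrease in reactor time, x* moves by d = (-0.2727, 0.0455).
The basis stays optimal until solvent B reaches 0; allowable decrease = 99 hr.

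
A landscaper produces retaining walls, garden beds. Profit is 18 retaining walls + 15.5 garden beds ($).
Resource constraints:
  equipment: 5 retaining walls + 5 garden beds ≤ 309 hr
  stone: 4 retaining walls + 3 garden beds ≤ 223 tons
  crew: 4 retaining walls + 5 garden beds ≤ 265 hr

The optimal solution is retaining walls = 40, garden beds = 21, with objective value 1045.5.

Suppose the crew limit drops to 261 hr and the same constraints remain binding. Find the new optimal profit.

1041.5

At the optimum: equipment uses 305 of 309 (slack = 4); stone uses 223 of 223 (binding); crew uses 265 of 265 (binding).
Since equipment is not tight, its dual is 0.
Dual feasibility on the basic columns requires 4·y_stone + 4·y_crew = 18, 3·y_stone + 5·y_crew = 15.5.
This yields shadow prices y_stone = 3.5, y_crew = 1.
Δz = y_crew·Δb = 1 × (-4) = -4, so new z* = 1045.5 − 4 = 1041.5.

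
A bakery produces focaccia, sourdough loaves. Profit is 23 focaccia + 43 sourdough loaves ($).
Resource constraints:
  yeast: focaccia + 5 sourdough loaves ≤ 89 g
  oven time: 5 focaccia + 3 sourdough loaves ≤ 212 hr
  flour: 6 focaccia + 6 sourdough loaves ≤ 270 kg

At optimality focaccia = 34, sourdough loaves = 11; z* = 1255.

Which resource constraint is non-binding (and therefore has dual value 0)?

oven time

yeast: 89/89 (binding)
oven time: 203/212 (slack 9)
flour: 270/270 (binding)
By complementary slackness, a constraint with positive slack has shadow price 0 → oven time.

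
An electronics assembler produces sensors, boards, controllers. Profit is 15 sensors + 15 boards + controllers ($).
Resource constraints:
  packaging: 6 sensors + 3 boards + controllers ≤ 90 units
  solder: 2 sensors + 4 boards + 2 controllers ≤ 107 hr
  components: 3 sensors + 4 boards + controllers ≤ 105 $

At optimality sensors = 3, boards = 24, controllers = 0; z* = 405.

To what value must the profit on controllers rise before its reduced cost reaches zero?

4

At the optimum: packaging uses 90 of 90 (binding); solder uses 102 of 107 (slack = 5); components uses 105 of 105 (binding).
Slack constraints have shadow price 0 (complementary slackness).
Dual feasibility on the basic columns requires 6·y_packaging + 3·y_components = 15, 3·y_packaging + 4·y_components = 15.
This yields shadow prices y_packaging = 1, y_components = 3.
controllers enters the basis when its profit ≥ yᵀa₃ = 1·1 + 3·1 = 4.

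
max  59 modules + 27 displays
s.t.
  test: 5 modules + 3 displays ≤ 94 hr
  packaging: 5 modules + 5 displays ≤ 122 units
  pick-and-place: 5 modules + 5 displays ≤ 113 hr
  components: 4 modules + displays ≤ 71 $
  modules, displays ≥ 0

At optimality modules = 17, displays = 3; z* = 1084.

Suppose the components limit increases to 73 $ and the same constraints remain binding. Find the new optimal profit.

Check each constraint at x*: test 94/94 (tight); packaging 100/122 (slack 22); pick-and-place 100/113 (slack 13); components 71/71 (tight).
By complementary slackness, y = 0 for the non-binding constraints.
The binding rows give the dual system: 5·y_test + 4·y_components = 59 and 3·y_test + 1·y_components = 27.
→ y_test = 7 and y_components = 6.
Δz = y_components·Δb = 6 × (2) = 12, so new z* = 1084 + 12 = 1096.

1096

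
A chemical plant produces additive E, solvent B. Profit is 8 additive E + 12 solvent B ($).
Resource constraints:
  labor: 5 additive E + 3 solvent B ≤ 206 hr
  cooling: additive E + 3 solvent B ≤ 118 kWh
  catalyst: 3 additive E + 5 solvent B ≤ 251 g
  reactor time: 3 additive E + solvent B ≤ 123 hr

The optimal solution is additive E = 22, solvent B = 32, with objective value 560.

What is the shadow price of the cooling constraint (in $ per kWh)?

3

Binding: labor and cooling. Non-binding: catalyst (25 unused), reactor time (25 unused).
Since catalyst, reactor time are not tight, their duals are 0.
From A_Bᵀ y = c: 5·y_labor + 1·y_cooling = 8; 3·y_labor + 3·y_cooling = 12.
→ y_labor = 1 and y_cooling = 3.
Shadow price of cooling = 3.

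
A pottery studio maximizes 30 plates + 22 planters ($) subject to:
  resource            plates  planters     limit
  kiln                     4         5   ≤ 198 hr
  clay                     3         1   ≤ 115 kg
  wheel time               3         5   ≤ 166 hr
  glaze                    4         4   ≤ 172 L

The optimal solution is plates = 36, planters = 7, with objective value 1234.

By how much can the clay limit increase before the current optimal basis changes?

Binding constraints: clay, glaze. The basis is B = [[3,1],[4,4]] with det 8.
Per unit increase in clay, x* moves by d = (0.5, -0.5).
The basis stays optimal until planters reaches 0; allowable increase = 14 kg.

14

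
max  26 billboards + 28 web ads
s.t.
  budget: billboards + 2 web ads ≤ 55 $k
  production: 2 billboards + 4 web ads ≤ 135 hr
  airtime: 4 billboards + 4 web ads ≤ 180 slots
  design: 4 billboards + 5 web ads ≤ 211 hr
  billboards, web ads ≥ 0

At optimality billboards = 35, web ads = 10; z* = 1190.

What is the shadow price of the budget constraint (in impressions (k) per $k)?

2

Binding: budget and airtime. Non-binding: production (25 unused), design (21 unused).
By complementary slackness, y = 0 for the non-binding constraints.
The binding rows give the dual system: 1·y_budget + 4·y_airtime = 26 and 2·y_budget + 4·y_airtime = 28.
→ y_budget = 2 and y_airtime = 6.
Shadow price of budget = 2.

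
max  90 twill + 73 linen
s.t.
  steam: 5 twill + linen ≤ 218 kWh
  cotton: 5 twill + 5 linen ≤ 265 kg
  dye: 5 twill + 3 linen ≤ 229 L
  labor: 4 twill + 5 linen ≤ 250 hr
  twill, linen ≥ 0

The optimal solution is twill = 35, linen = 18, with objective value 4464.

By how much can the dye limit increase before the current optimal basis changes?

12.5

Binding constraints: cotton, dye. The basis is B = [[5,5],[5,3]] with det -10.
Per unit increase in dye, x* moves by d = (0.5, -0.5).
The basis stays optimal until steam becomes binding; allowable increase = 12.5 L.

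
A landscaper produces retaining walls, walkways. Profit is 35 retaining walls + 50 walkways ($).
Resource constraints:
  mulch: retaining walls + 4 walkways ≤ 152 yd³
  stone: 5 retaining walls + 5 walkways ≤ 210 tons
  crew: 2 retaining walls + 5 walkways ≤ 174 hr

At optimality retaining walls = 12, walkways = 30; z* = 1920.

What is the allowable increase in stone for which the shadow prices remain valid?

Binding constraints: stone, crew. The basis is B = [[5,5],[2,5]] with det 15.
Per unit increase in stone, x* moves by d = (0.3333, -0.1333).
The basis stays optimal until walkways reaches 0; allowable increase = 225 tons.

225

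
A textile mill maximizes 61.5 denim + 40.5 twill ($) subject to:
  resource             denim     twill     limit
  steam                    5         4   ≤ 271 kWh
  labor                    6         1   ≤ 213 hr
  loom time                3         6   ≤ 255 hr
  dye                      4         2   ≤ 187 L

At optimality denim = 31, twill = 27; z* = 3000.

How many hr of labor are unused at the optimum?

0

labor used = 6·31 + 1·27 = 213; slack = 213 − 213 = 0.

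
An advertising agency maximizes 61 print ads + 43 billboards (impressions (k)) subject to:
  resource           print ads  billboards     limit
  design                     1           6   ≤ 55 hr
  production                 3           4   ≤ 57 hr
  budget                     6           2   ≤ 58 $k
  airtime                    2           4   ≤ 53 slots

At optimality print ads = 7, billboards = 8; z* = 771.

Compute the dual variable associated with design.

4

At the optimum: design uses 55 of 55 (binding); production uses 53 of 57 (slack = 4); budget uses 58 of 58 (binding); airtime uses 46 of 53 (slack = 7).
Slack constraints have shadow price 0 (complementary slackness).
From A_Bᵀ y = c: 1·y_design + 6·y_budget = 61; 6·y_design + 2·y_budget = 43.
Solving: y_design = 4, y_budget = 9.5.
Shadow price of design = 4.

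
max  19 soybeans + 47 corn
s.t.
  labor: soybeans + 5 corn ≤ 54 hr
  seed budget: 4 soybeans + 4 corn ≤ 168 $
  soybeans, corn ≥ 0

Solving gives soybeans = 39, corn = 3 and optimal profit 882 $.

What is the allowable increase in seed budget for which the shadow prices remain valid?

Binding constraints: labor, seed budget. The basis is B = [[1,5],[4,4]] with det -16.
Per unit increase in seed budget, x* moves by d = (0.3125, -0.0625).
The basis stays optimal until corn reaches 0; allowable increase = 48 $.

48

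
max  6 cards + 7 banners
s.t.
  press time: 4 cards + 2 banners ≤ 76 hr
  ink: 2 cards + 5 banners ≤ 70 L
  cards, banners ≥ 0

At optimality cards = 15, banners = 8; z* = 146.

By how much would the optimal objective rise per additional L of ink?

1

Check each constraint at x*: press time 76/76 (tight); ink 70/70 (tight).
The binding rows give the dual system: 4·y_press time + 2·y_ink = 6 and 2·y_press time + 5·y_ink = 7.
→ y_press time = 1 and y_ink = 1.
Shadow price of ink = 1.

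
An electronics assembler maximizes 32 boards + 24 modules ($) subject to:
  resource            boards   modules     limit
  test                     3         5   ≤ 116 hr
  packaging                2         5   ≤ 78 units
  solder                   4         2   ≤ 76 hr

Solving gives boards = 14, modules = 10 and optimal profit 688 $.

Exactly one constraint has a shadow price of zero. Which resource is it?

test

test: 92/116 (slack 24)
packaging: 78/78 (binding)
solder: 76/76 (binding)
By complementary slackness, a constraint with positive slack has shadow price 0 → test.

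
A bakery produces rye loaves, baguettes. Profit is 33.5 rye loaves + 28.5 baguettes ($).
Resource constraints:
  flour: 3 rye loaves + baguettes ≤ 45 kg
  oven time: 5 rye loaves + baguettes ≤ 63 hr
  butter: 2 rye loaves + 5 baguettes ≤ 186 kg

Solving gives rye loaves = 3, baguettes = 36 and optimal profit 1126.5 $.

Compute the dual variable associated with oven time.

Check each constraint at x*: flour 45/45 (tight); oven time 51/63 (slack 12); butter 186/186 (tight).
Slack constraints have shadow price 0 (complementary slackness).
Dual feasibility on the basic columns requires 3·y_flour + 2·y_butter = 33.5, 1·y_flour + 5·y_butter = 28.5.
→ y_flour = 8.5 and y_butter = 4.
Shadow price of oven time = 0.

0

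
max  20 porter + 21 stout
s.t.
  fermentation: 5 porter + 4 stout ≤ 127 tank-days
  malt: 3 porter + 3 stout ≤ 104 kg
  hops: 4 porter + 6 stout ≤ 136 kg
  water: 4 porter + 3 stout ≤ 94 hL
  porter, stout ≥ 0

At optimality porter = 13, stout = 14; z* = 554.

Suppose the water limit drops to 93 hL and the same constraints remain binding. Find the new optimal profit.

Check each constraint at x*: fermentation 121/127 (slack 6); malt 81/104 (slack 23); hops 136/136 (tight); water 94/94 (tight).
By complementary slackness, y = 0 for the non-binding constraints.
Dual feasibility on the basic columns requires 4·y_hops + 4·y_water = 20, 6·y_hops + 3·y_water = 21.
This yields shadow prices y_hops = 2, y_water = 3.
Δz = y_water·Δb = 3 × (-1) = -3, so new z* = 554 − 3 = 551.

551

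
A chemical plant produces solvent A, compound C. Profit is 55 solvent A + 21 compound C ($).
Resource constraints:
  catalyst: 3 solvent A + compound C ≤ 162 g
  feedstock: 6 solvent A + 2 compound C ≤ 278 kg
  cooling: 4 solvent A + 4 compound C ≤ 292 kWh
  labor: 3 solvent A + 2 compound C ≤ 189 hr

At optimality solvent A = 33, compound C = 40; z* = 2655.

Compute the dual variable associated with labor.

0

At the optimum: catalyst uses 139 of 162 (slack = 23); feedstock uses 278 of 278 (binding); cooling uses 292 of 292 (binding); labor uses 179 of 189 (slack = 10).
Slack constraints have shadow price 0 (complementary slackness).
The binding rows give the dual system: 6·y_feedstock + 4·y_cooling = 55 and 2·y_feedstock + 4·y_cooling = 21.
Solving: y_feedstock = 8.5, y_cooling = 1.
Shadow price of labor = 0.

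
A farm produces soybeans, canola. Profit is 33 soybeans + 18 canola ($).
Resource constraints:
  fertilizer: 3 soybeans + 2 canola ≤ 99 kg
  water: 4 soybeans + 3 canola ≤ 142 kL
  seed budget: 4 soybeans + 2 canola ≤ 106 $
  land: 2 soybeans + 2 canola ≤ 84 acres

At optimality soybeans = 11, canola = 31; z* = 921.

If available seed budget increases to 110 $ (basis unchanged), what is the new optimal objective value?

Binding: seed budget and land. Non-binding: fertilizer (4 unused), water (5 unused).
Slack constraints have shadow price 0 (complementary slackness).
Dual feasibility on the basic columns requires 4·y_seed budget + 2·y_land = 33, 2·y_seed budget + 2·y_land = 18.
This yields shadow prices y_seed budget = 7.5, y_land = 1.5.
Δz = y_seed budget·Δb = 7.5 × (4) = 30, so new z* = 921 + 30 = 951.

951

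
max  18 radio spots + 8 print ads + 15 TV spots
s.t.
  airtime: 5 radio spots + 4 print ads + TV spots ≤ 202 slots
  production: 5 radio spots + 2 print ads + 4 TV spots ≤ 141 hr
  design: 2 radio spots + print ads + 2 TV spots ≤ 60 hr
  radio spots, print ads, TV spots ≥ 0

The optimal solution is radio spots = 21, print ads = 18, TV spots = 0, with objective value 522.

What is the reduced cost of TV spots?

At the optimum: airtime uses 177 of 202 (slack = 25); production uses 141 of 141 (binding); design uses 60 of 60 (binding).
Since airtime is not tight, its dual is 0.
Dual feasibility on the basic columns requires 5·y_production + 2·y_design = 18, 2·y_production + 1·y_design = 8.
This yields shadow prices y_production = 2, y_design = 4.
Reduced cost of TV spots: c₃ − yᵀa₃ = 15 − (2·4 + 4·2) = 15 − 16 = -1.

-1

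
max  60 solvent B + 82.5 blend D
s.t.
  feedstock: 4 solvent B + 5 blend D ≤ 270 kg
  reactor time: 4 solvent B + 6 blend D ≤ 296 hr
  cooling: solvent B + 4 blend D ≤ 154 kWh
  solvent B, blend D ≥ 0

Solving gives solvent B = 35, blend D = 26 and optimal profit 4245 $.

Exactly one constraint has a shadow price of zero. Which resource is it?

cooling

feedstock: 270/270 (binding)
reactor time: 296/296 (binding)
cooling: 139/154 (slack 15)
By complementary slackness, a constraint with positive slack has shadow price 0 → cooling.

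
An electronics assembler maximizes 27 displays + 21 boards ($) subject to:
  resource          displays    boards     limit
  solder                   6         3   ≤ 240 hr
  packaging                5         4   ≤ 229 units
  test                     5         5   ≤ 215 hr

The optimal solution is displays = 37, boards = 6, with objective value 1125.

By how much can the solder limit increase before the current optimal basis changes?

Binding constraints: solder, test. The basis is B = [[6,3],[5,5]] with det 15.
Per unit increase in solder, x* moves by d = (0.3333, -0.3333).
The basis stays optimal until boards reaches 0; allowable increase = 18 hr.

18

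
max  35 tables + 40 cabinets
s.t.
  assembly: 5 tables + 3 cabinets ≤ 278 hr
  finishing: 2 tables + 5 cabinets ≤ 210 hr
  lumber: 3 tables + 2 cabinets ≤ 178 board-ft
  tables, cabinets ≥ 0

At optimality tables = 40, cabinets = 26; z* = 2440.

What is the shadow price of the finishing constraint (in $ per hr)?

Check each constraint at x*: assembly 278/278 (tight); finishing 210/210 (tight); lumber 172/178 (slack 6).
By complementary slackness, y = 0 for the non-binding constraint.
From A_Bᵀ y = c: 5·y_assembly + 2·y_finishing = 35; 3·y_assembly + 5·y_finishing = 40.
Solving: y_assembly = 5, y_finishing = 5.
Shadow price of finishing = 5.

5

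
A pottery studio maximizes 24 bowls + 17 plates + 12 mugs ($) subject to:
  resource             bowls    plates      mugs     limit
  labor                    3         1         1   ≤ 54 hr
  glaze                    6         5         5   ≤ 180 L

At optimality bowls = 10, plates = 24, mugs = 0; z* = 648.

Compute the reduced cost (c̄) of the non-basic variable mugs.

At the optimum: labor uses 54 of 54 (binding); glaze uses 180 of 180 (binding).
Dual feasibility on the basic columns requires 3·y_labor + 6·y_glaze = 24, 1·y_labor + 5·y_glaze = 17.
Solving: y_labor = 2, y_glaze = 3.
Reduced cost of mugs: c₃ − yᵀa₃ = 12 − (2·1 + 3·5) = 12 − 17 = -5.

-5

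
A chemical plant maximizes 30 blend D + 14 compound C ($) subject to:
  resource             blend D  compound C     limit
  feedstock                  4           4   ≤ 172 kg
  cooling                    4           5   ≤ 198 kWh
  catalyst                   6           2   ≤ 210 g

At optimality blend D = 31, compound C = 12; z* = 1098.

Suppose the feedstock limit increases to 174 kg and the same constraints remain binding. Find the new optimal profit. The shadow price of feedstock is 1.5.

Δb = 2, so new z* = 1098 + (1.5)·(2) = 1098 + 3 = 1101.

1101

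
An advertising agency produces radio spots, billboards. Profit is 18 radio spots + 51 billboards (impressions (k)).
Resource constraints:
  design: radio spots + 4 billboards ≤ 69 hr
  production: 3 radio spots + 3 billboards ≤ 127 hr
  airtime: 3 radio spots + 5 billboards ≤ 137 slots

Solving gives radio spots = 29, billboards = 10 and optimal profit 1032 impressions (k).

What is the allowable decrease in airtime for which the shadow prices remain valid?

50.75

Binding constraints: design, airtime. The basis is B = [[1,4],[3,5]] with det -7.
Per unit decrease in airtime, x* moves by d = (-0.5714, 0.1429).
The basis stays optimal until radio spots reaches 0; allowable decrease = 50.75 slots.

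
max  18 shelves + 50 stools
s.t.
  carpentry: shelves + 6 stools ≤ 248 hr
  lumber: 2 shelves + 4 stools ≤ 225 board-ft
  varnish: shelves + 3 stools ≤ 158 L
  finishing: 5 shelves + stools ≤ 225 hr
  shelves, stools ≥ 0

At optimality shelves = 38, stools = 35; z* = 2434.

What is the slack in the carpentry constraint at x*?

0

carpentry used = 1·38 + 6·35 = 248; slack = 248 − 248 = 0.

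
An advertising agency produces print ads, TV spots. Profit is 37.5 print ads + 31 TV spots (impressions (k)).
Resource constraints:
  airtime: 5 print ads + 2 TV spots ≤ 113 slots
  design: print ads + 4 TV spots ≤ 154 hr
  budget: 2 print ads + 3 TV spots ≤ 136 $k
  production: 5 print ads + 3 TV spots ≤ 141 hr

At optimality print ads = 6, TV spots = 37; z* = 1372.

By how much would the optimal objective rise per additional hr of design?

2.5

At the optimum: airtime uses 104 of 113 (slack = 9); design uses 154 of 154 (binding); budget uses 123 of 136 (slack = 13); production uses 141 of 141 (binding).
By complementary slackness, y = 0 for the non-binding constraints.
From A_Bᵀ y = c: 1·y_design + 5·y_production = 37.5; 4·y_design + 3·y_production = 31.
→ y_design = 2.5 and y_production = 7.
Shadow price of design = 2.5.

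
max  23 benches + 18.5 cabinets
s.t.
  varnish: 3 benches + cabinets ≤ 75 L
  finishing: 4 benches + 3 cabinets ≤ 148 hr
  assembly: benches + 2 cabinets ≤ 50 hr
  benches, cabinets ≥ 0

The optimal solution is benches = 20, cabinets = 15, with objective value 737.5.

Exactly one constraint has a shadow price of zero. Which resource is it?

finishing

varnish: 75/75 (binding)
finishing: 125/148 (slack 23)
assembly: 50/50 (binding)
By complementary slackness, a constraint with positive slack has shadow price 0 → finishing.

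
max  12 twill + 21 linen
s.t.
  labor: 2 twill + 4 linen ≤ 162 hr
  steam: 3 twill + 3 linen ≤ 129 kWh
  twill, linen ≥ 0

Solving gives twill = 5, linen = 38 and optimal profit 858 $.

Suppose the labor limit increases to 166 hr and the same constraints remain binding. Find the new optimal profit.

At the optimum: labor uses 162 of 162 (binding); steam uses 129 of 129 (binding).
Dual feasibility on the basic columns requires 2·y_labor + 3·y_steam = 12, 4·y_labor + 3·y_steam = 21.
This yields shadow prices y_labor = 4.5, y_steam = 1.
Δz = y_labor·Δb = 4.5 × (4) = 18, so new z* = 858 + 18 = 876.

876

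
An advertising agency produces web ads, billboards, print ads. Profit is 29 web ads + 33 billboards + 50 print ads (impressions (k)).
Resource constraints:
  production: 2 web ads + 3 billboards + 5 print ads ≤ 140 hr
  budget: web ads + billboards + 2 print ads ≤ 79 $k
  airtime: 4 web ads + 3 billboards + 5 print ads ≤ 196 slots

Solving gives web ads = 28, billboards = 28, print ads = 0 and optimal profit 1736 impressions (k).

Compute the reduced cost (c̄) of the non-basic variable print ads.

Check each constraint at x*: production 140/140 (tight); budget 56/79 (slack 23); airtime 196/196 (tight).
By complementary slackness, y = 0 for the non-binding constraint.
Dual feasibility on the basic columns requires 2·y_production + 4·y_airtime = 29, 3·y_production + 3·y_airtime = 33.
This yields shadow prices y_production = 7.5, y_airtime = 3.5.
Reduced cost of print ads: c₃ − yᵀa₃ = 50 − (7.5·5 + 3.5·5) = 50 − 55 = -5.

-5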